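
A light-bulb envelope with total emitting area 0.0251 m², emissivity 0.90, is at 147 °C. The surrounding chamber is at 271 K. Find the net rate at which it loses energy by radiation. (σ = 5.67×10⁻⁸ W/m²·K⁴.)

Convert: 147 °C = 420 K.
Q = εσA(T⁴ − T_s⁴). T⁴ − T_s⁴ = (420)⁴ − (271)⁴ = 3.11×10^10 − 5.39×10^9 = 2.57×10^10 K⁴.
Q = 0.90 × 5.67×10⁻⁸ × 0.0251 × 2.57×10^10 = 32.9 W.

Q ≈ 32.9 W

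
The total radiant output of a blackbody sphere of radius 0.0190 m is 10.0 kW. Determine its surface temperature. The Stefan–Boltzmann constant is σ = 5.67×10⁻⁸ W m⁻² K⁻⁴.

A = 4πr² = 4π × (0.0190)² = 4.54×10^-3 m².
From P = σAT⁴, T = (P / σA)^(1/4) = (10000 / (5.67×10⁻⁸ × 4.54×10^-3))^(1/4).
T = (3.89×10^13)^(1/4) = 2500 K.

T ≈ 2500 K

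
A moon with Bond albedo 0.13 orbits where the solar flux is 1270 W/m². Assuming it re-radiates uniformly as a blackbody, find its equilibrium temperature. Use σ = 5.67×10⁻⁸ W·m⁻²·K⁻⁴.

T ≈ 264 K

Power absorbed = (1−a)S·πR²; power emitted = 4πR²σT⁴. Equating and cancelling πR²:
T = ((1−a)S / 4σ)^(1/4) = (1100 / (4 × 5.67×10⁻⁸))^(1/4) = (4.87×10^9)^(1/4).
T = 264 K.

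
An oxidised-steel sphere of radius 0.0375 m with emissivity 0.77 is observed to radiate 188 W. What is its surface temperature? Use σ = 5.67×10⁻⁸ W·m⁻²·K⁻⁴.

A = 4πr² = 4π × (0.0375)² = 0.0177 m².
From P = εσAT⁴, T = (P / εσA)^(1/4) = (188 / (0.77 × 5.67×10⁻⁸ × 0.0177))^(1/4).
T = (2.44×10^11)^(1/4) = 703 K.

T ≈ 703 K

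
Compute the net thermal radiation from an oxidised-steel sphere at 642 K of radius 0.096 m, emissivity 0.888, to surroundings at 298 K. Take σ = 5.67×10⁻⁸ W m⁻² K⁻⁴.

Q ≈ 945 W

A = 4πr² = 4π × (0.096)² = 0.116 m².
Q = εσA(T⁴ − T_s⁴). T⁴ − T_s⁴ = (642)⁴ − (298)⁴ = 1.70×10^11 − 7.89×10^9 = 1.62×10^11 K⁴.
Q = 0.888 × 5.67×10⁻⁸ × 0.116 × 1.62×10^11 = 945 W.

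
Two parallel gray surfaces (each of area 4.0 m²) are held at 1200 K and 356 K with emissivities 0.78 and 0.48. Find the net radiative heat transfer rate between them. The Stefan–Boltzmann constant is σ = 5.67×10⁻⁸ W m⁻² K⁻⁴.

Q ≈ 1.97×10^5 W

For two large parallel gray plates, q = σ(T₁⁴ − T₂⁴) / (1/ε₁ + 1/ε₂ − 1).
1/ε₁ + 1/ε₂ − 1 = 1/0.78 + 1/0.48 − 1 = 2.365.
T₁⁴ − T₂⁴ = 2.07×10^12 − 1.61×10^10 = 2.06×10^12 K⁴.
q = 5.67×10⁻⁸ × 2.06×10^12 / 2.365 = 49300 W/m².
Q = q·A = 49300 × 4.0 = 1.97×10^5 W.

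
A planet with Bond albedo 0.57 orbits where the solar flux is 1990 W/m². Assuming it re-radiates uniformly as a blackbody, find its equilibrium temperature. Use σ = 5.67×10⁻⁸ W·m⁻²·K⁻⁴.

T ≈ 248 K

Power absorbed = (1−a)S·πR²; power emitted = 4πR²σT⁴. Equating and cancelling πR²:
T = ((1−a)S / 4σ)^(1/4) = (856 / (4 × 5.67×10⁻⁸))^(1/4) = (3.77×10^9)^(1/4).
T = 248 K.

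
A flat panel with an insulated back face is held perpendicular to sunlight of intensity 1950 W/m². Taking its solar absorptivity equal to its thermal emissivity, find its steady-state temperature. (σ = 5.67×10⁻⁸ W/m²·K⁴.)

T ≈ 431 K

Absorbed flux αS = emitted flux εσT⁴ (one radiating face); with α = ε, T = (S/σ)^(1/4).
T = (1950 / 5.67×10⁻⁸)^(1/4) = (3.44×10^10)^(1/4).
T = 431 K.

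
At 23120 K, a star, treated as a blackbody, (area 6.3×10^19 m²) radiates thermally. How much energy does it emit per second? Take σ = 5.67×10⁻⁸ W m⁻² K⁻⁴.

P = σAT⁴ = 5.67×10⁻⁸ × 6.30×10^19 × (23120)⁴ = 5.67×10⁻⁸ × 6.30×10^19 × 2.86×10^17.
P = 1.02×10^30 W.

P ≈ 1.02×10^30 W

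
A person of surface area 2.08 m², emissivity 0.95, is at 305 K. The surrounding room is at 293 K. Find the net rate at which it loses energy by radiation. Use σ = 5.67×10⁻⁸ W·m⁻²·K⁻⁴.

Q = εσA(T⁴ − T_s⁴). T⁴ − T_s⁴ = (305)⁴ − (293)⁴ = 8.65×10^9 − 7.37×10^9 = 1.28×10^9 K⁴.
Q = 0.95 × 5.67×10⁻⁸ × 2.08 × 1.28×10^9 = 144 W.

Q ≈ 144 W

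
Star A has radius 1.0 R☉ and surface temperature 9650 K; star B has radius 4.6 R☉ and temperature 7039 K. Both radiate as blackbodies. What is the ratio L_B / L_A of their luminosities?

L_B/L_A ≈ 5.99

L = 4πR²σT⁴ ∝ R²T⁴, so L_B/L_A = (4.6/1.0)² × (7039/9650)⁴ = 21.2 × 0.283 = 5.99.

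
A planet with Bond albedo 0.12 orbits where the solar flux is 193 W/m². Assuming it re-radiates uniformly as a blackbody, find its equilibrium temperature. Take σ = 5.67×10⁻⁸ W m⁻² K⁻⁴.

T ≈ 165 K

Power absorbed = (1−a)S·πR²; power emitted = 4πR²σT⁴. Equating and cancelling πR²:
T = ((1−a)S / 4σ)^(1/4) = (170 / (4 × 5.67×10⁻⁸))^(1/4) = (7.49×10^8)^(1/4).
T = 165 K.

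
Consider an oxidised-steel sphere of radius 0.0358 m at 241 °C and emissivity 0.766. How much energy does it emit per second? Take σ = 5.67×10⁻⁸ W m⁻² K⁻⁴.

P ≈ 48.8 W

A = 4πr² = 4π × (0.0358)² = 0.0161 m².
241 °C = 514 K.
P = εσAT⁴ = 0.766 × 5.67×10⁻⁸ × 0.0161 × (514)⁴ = 0.766 × 5.67×10⁻⁸ × 0.0161 × 6.98×10^10.
P = 48.8 W.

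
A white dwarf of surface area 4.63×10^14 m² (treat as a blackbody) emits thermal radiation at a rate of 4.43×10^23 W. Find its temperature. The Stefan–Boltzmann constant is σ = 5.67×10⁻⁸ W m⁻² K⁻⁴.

From P = σAT⁴, T = (P / σA)^(1/4) = (4.43×10^23 / (5.67×10⁻⁸ × 4.63×10^14))^(1/4).
T = (1.69×10^16)^(1/4) = 11400 K.

T ≈ 11400 K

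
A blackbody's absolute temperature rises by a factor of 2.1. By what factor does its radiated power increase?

factor ≈ 19.4

P ∝ T⁴, so the power scales as (2.1)⁴ = 19.4.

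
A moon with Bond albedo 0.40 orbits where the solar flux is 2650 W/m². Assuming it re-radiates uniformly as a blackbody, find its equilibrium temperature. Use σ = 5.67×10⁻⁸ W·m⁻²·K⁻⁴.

T ≈ 289 K

Power absorbed = (1−a)S·πR²; power emitted = 4πR²σT⁴. Equating and cancelling πR²:
T = ((1−a)S / 4σ)^(1/4) = (1590 / (4 × 5.67×10⁻⁸))^(1/4) = (7.01×10^9)^(1/4).
T = 289 K.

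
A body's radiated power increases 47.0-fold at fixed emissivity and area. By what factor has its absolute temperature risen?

P ∝ T⁴ ⇒ T ∝ P^(1/4), so T scales by (47.0)^(1/4) = 2.62.

factor ≈ 2.62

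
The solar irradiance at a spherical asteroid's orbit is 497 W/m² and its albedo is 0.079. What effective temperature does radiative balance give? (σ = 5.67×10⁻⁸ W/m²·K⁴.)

T ≈ 212 K

Power absorbed = (1−a)S·πR²; power emitted = 4πR²σT⁴. Equating and cancelling πR²:
T = ((1−a)S / 4σ)^(1/4) = (458 / (4 × 5.67×10⁻⁸))^(1/4) = (2.02×10^9)^(1/4).
T = 212 K.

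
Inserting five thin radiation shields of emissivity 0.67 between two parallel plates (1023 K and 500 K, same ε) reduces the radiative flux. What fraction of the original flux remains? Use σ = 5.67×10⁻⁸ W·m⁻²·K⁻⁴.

With N identical shields there are N+1 = 6 gaps in series, each with the same radiative resistance, so the flux falls to 1/(N+1) of its unshielded value.

ratio ≈ 0.167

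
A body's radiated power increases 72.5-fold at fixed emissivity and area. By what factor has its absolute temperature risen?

P ∝ T⁴ ⇒ T ∝ P^(1/4), so T scales by (72.5)^(1/4) = 2.92.

factor ≈ 2.92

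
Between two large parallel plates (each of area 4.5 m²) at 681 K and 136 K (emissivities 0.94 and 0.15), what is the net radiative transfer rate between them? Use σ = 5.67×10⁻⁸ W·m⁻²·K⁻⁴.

Q ≈ 8140 W

For two large parallel gray plates, q = σ(T₁⁴ − T₂⁴) / (1/ε₁ + 1/ε₂ − 1).
1/ε₁ + 1/ε₂ − 1 = 1/0.94 + 1/0.15 − 1 = 6.730.
T₁⁴ − T₂⁴ = 2.15×10^11 − 3.42×10^8 = 2.15×10^11 K⁴.
q = 5.67×10⁻⁸ × 2.15×10^11 / 6.730 = 1810 W/m².
Q = q·A = 1810 × 4.5 = 8140 W.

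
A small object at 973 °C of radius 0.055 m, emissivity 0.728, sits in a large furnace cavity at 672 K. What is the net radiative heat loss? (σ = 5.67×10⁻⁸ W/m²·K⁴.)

Q ≈ 3460 W

A = 4πr² = 4π × (0.055)² = 0.0380 m².
Convert: 973 °C = 1246 K.
Q = εσA(T⁴ − T_s⁴). T⁴ − T_s⁴ = (1246)⁴ − (672)⁴ = 2.41×10^12 − 2.04×10^11 = 2.21×10^12 K⁴.
Q = 0.728 × 5.67×10⁻⁸ × 0.0380 × 2.21×10^12 = 3460 W.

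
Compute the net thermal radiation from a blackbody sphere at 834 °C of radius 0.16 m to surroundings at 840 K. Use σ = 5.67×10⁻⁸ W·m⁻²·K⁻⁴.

Q ≈ 18300 W

A = 4πr² = 4π × (0.16)² = 0.322 m².
Convert: 834 °C = 1107 K.
Q = σA(T⁴ − T_s⁴). T⁴ − T_s⁴ = (1107)⁴ − (840)⁴ = 1.50×10^12 − 4.98×10^11 = 1.00×10^12 K⁴.
Q = 5.67×10⁻⁸ × 0.322 × 1.00×10^12 = 18300 W.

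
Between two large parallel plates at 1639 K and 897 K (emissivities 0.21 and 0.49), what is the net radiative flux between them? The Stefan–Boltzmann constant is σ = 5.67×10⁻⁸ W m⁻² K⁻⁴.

q ≈ 64200 W/m²

For two large parallel gray plates, q = σ(T₁⁴ − T₂⁴) / (1/ε₁ + 1/ε₂ − 1).
1/ε₁ + 1/ε₂ − 1 = 1/0.21 + 1/0.49 − 1 = 5.803.
T₁⁴ − T₂⁴ = 7.22×10^12 − 6.47×10^11 = 6.57×10^12 K⁴.
q = 5.67×10⁻⁸ × 6.57×10^12 / 5.803 = 64200 W/m².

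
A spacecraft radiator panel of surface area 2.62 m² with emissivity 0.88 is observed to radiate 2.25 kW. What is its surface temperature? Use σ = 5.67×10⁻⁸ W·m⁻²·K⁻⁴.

From P = εσAT⁴, T = (P / εσA)^(1/4) = (2250 / (0.88 × 5.67×10⁻⁸ × 2.62))^(1/4).
T = (1.72×10^10)^(1/4) = 362 K.

T ≈ 362 K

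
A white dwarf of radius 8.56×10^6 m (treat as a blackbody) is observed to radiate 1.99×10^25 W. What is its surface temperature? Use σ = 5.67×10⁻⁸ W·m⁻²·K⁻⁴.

A = 4πr² = 4π × (8.56×10^6)² = 9.21×10^14 m².
From P = σAT⁴, T = (P / σA)^(1/4) = (1.99×10^25 / (5.67×10⁻⁸ × 9.21×10^14))^(1/4).
T = (3.81×10^17)^(1/4) = 24800 K.

T ≈ 24800 K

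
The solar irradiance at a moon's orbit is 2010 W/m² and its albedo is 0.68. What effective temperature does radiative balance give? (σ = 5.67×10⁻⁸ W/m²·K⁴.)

T ≈ 231 K

Power absorbed = (1−a)S·πR²; power emitted = 4πR²σT⁴. Equating and cancelling πR²:
T = ((1−a)S / 4σ)^(1/4) = (643 / (4 × 5.67×10⁻⁸))^(1/4) = (2.84×10^9)^(1/4).
T = 231 K.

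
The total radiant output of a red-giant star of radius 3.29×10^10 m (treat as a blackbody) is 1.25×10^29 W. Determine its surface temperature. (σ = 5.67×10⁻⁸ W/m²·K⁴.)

A = 4πr² = 4π × (3.29×10^10)² = 1.36×10^22 m².
From P = σAT⁴, T = (P / σA)^(1/4) = (1.25×10^29 / (5.67×10⁻⁸ × 1.36×10^22))^(1/4).
T = (1.62×10^14)^(1/4) = 3570 K.

T ≈ 3570 K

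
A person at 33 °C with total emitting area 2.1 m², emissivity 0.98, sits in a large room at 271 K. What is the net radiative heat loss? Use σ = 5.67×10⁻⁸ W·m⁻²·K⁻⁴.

Convert: 33 °C = 306 K.
Q = εσA(T⁴ − T_s⁴). T⁴ − T_s⁴ = (306)⁴ − (271)⁴ = 8.77×10^9 − 5.39×10^9 = 3.37×10^9 K⁴.
Q = 0.98 × 5.67×10⁻⁸ × 2.10 × 3.37×10^9 = 394 W.

Q ≈ 394 W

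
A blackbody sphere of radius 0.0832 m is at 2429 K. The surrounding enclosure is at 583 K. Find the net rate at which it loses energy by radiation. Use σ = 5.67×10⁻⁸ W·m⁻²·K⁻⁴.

A = 4πr² = 4π × (0.0832)² = 0.0870 m².
Q = σA(T⁴ − T_s⁴). T⁴ − T_s⁴ = (2429)⁴ − (583)⁴ = 3.48×10^13 − 1.16×10^11 = 3.47×10^13 K⁴.
Q = 5.67×10⁻⁸ × 0.0870 × 3.47×10^13 = 1.71×10^5 W.

Q ≈ 1.71×10^5 W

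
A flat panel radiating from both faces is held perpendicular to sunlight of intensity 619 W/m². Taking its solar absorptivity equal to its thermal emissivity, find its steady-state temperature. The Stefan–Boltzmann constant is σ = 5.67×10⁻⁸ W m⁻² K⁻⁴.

T ≈ 272 K

Absorbed flux αS = emitted flux 2εσT⁴ per unit area; with α = ε this gives T = (S/2σ)^(1/4).
T = (619 / (2 × 5.67×10⁻⁸))^(1/4) = (5.46×10^9)^(1/4).
T = 272 K.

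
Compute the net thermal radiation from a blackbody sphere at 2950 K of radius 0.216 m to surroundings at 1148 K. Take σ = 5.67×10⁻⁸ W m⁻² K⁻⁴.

Q ≈ 2.46×10^6 W

A = 4πr² = 4π × (0.216)² = 0.586 m².
Q = σA(T⁴ − T_s⁴). T⁴ − T_s⁴ = (2950)⁴ − (1148)⁴ = 7.57×10^13 − 1.74×10^12 = 7.40×10^13 K⁴.
Q = 5.67×10⁻⁸ × 0.586 × 7.40×10^13 = 2.46×10^6 W.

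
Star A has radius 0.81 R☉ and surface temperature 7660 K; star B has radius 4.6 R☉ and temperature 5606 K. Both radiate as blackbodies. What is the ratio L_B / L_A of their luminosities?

L_B/L_A ≈ 9.25

L = 4πR²σT⁴ ∝ R²T⁴, so L_B/L_A = (4.6/0.81)² × (5606/7660)⁴ = 32.3 × 0.287 = 9.25.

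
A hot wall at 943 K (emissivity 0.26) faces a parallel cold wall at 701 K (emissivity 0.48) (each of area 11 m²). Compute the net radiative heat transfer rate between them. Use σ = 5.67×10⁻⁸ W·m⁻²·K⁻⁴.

Q ≈ 69500 W

For two large parallel gray plates, q = σ(T₁⁴ − T₂⁴) / (1/ε₁ + 1/ε₂ − 1).
1/ε₁ + 1/ε₂ − 1 = 1/0.26 + 1/0.48 − 1 = 4.929.
T₁⁴ − T₂⁴ = 7.91×10^11 − 2.41×10^11 = 5.49×10^11 K⁴.
q = 5.67×10⁻⁸ × 5.49×10^11 / 4.929 = 6320 W/m².
Q = q·A = 6320 × 11 = 69500 W.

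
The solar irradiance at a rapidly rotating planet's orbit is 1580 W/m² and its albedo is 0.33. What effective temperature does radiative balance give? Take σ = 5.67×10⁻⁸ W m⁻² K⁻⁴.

T ≈ 261 K

Power absorbed = (1−a)S·πR²; power emitted = 4πR²σT⁴. Equating and cancelling πR²:
T = ((1−a)S / 4σ)^(1/4) = (1060 / (4 × 5.67×10⁻⁸))^(1/4) = (4.67×10^9)^(1/4).
T = 261 K.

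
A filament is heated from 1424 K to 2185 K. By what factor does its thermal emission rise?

P ∝ T⁴, so the ratio is (2185/1424)⁴ = (1.534)⁴ = 5.54.

ratio ≈ 5.54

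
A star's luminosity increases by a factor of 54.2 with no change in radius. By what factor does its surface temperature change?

factor ≈ 2.71

P ∝ T⁴ ⇒ T ∝ P^(1/4), so T scales by (54.2)^(1/4) = 2.71.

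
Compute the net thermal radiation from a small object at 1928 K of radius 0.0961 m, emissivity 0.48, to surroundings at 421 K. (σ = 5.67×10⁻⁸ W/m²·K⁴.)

Q ≈ 43500 W

A = 4πr² = 4π × (0.0961)² = 0.116 m².
Q = εσA(T⁴ − T_s⁴). T⁴ − T_s⁴ = (1928)⁴ − (421)⁴ = 1.38×10^13 − 3.14×10^10 = 1.38×10^13 K⁴.
Q = 0.48 × 5.67×10⁻⁸ × 0.116 × 1.38×10^13 = 43500 W.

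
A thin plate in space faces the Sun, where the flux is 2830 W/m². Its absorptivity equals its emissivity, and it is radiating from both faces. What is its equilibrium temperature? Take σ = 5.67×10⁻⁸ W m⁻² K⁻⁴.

Absorbed flux αS = emitted flux 2εσT⁴ per unit area; with α = ε this gives T = (S/2σ)^(1/4).
T = (2830 / (2 × 5.67×10⁻⁸))^(1/4) = (2.50×10^10)^(1/4).
T = 397 K.

T ≈ 397 K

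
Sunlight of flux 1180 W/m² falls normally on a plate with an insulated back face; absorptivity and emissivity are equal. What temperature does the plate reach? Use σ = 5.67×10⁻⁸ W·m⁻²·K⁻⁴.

Absorbed flux αS = emitted flux εσT⁴ (one radiating face); with α = ε, T = (S/σ)^(1/4).
T = (1180 / 5.67×10⁻⁸)^(1/4) = (2.08×10^10)^(1/4).
T = 380 K.

T ≈ 380 K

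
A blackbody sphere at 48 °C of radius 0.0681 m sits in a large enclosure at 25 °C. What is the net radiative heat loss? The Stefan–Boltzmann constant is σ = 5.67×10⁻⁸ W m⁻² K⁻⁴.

Q ≈ 9.03 W

A = 4πr² = 4π × (0.0681)² = 0.0583 m².
Convert: 48 °C = 321 K; 25 °C = 298 K.
Q = σA(T⁴ − T_s⁴). T⁴ − T_s⁴ = (321)⁴ − (298)⁴ = 1.06×10^10 − 7.89×10^9 = 2.73×10^9 K⁴.
Q = 5.67×10⁻⁸ × 0.0583 × 2.73×10^9 = 9.03 W.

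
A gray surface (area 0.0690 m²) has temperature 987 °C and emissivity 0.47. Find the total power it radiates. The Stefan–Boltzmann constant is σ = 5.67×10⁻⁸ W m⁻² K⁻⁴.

987 °C = 1260 K.
P = εσAT⁴ = 0.47 × 5.67×10⁻⁸ × 0.0690 × (1260)⁴ = 0.47 × 5.67×10⁻⁸ × 0.0690 × 2.52×10^12.
P = 4630 W.

P ≈ 4630 W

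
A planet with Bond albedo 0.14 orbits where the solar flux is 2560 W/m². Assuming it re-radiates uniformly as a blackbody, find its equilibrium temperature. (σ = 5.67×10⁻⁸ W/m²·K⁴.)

T ≈ 314 K

Power absorbed = (1−a)S·πR²; power emitted = 4πR²σT⁴. Equating and cancelling πR²:
T = ((1−a)S / 4σ)^(1/4) = (2200 / (4 × 5.67×10⁻⁸))^(1/4) = (9.71×10^9)^(1/4).
T = 314 K.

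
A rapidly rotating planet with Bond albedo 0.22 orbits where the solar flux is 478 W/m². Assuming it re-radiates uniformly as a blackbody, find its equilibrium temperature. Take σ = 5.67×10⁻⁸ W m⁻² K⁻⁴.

T ≈ 201 K

Power absorbed = (1−a)S·πR²; power emitted = 4πR²σT⁴. Equating and cancelling πR²:
T = ((1−a)S / 4σ)^(1/4) = (373 / (4 × 5.67×10⁻⁸))^(1/4) = (1.64×10^9)^(1/4).
T = 201 K.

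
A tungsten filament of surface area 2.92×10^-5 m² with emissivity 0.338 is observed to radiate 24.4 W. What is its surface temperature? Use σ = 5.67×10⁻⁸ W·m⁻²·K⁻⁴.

From P = εσAT⁴, T = (P / εσA)^(1/4) = (24.4 / (0.338 × 5.67×10⁻⁸ × 2.92×10^-5))^(1/4).
T = (4.36×10^13)^(1/4) = 2570 K.

T ≈ 2570 K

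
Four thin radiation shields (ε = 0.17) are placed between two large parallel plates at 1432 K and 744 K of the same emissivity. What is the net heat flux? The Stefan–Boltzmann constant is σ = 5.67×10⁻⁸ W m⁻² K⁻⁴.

Each of the 5 gaps contributes resistance (2/ε − 1) = 2/0.17 − 1 = 10.76; total = 53.82.
q = σ(T₁⁴ − T₂⁴) / 53.82 = 5.67×10⁻⁸ × 3.90×10^12 / 53.82 = 4110 W/m².

q ≈ 4110 W/m²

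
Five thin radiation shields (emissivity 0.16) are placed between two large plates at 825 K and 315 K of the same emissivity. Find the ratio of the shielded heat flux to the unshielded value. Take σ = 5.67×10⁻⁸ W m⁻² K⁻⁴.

ratio ≈ 0.167

With N identical shields there are N+1 = 6 gaps in series, each with the same radiative resistance, so the flux falls to 1/(N+1) of its unshielded value.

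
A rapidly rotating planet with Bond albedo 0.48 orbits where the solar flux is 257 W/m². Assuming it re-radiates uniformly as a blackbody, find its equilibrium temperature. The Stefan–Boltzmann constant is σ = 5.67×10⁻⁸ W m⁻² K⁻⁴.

T ≈ 156 K

Power absorbed = (1−a)S·πR²; power emitted = 4πR²σT⁴. Equating and cancelling πR²:
T = ((1−a)S / 4σ)^(1/4) = (134 / (4 × 5.67×10⁻⁸))^(1/4) = (5.89×10^8)^(1/4).
T = 156 K.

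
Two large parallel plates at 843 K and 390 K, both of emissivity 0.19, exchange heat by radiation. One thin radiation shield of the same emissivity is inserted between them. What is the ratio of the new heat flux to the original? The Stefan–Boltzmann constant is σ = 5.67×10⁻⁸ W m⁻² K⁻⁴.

With N identical shields there are N+1 = 2 gaps in series, each with the same radiative resistance, so the flux falls to 1/(N+1) of its unshielded value.

ratio ≈ 0.500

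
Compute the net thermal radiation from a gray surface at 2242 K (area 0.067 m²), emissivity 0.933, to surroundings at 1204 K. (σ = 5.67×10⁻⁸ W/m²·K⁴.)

Q = εσA(T⁴ − T_s⁴). T⁴ − T_s⁴ = (2242)⁴ − (1204)⁴ = 2.53×10^13 − 2.10×10^12 = 2.32×10^13 K⁴.
Q = 0.933 × 5.67×10⁻⁸ × 0.0670 × 2.32×10^13 = 82100 W.

Q ≈ 82100 W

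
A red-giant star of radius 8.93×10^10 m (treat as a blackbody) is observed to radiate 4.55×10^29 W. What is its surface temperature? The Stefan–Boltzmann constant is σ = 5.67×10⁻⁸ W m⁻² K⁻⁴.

T ≈ 2990 K

A = 4πr² = 4π × (8.93×10^10)² = 1.00×10^23 m².
From P = σAT⁴, T = (P / σA)^(1/4) = (4.55×10^29 / (5.67×10⁻⁸ × 1.00×10^23))^(1/4).
T = (8.01×10^13)^(1/4) = 2990 K.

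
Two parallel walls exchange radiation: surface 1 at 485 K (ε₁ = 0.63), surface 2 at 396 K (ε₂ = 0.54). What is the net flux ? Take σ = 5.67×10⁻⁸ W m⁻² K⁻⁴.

q ≈ 715 W/m²

For two large parallel gray plates, q = σ(T₁⁴ − T₂⁴) / (1/ε₁ + 1/ε₂ − 1).
1/ε₁ + 1/ε₂ − 1 = 1/0.63 + 1/0.54 − 1 = 2.439.
T₁⁴ − T₂⁴ = 5.53×10^10 − 2.46×10^10 = 3.07×10^10 K⁴.
q = 5.67×10⁻⁸ × 3.07×10^10 / 2.439 = 715 W/m².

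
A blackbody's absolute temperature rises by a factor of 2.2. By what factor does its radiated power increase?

P ∝ T⁴, so the power scales as (2.2)⁴ = 23.4.

factor ≈ 23.4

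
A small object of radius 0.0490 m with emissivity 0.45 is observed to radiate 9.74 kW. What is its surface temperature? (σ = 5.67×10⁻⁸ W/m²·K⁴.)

A = 4πr² = 4π × (0.0490)² = 0.0302 m².
From P = εσAT⁴, T = (P / εσA)^(1/4) = (9740 / (0.45 × 5.67×10⁻⁸ × 0.0302))^(1/4).
T = (1.27×10^13)^(1/4) = 1890 K.

T ≈ 1890 K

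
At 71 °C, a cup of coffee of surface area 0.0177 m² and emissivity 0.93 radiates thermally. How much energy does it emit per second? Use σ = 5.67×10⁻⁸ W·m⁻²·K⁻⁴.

71 °C = 344 K.
P = εσAT⁴ = 0.93 × 5.67×10⁻⁸ × 0.0177 × (344)⁴ = 0.93 × 5.67×10⁻⁸ × 0.0177 × 1.40×10^10.
P = 13.1 W.

P ≈ 13.1 W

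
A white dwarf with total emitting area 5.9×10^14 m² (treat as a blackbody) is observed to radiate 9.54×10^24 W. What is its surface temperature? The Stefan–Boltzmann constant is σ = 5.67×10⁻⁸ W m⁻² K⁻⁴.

T ≈ 23100 K

From P = σAT⁴, T = (P / σA)^(1/4) = (9.54×10^24 / (5.67×10⁻⁸ × 5.90×10^14))^(1/4).
T = (2.85×10^17)^(1/4) = 23100 K.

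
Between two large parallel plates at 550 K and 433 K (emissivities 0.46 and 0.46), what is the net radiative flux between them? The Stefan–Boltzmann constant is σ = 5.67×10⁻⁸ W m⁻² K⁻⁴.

q ≈ 954 W/m²

For two large parallel gray plates, q = σ(T₁⁴ − T₂⁴) / (1/ε₁ + 1/ε₂ − 1).
1/ε₁ + 1/ε₂ − 1 = 1/0.46 + 1/0.46 − 1 = 3.348.
T₁⁴ − T₂⁴ = 9.15×10^10 − 3.52×10^10 = 5.64×10^10 K⁴.
q = 5.67×10⁻⁸ × 5.64×10^10 / 3.348 = 954 W/m².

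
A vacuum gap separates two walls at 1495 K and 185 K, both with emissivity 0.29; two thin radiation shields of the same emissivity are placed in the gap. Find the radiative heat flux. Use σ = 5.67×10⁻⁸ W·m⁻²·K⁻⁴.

q ≈ 16000 W/m²

Each of the 3 gaps contributes resistance (2/ε − 1) = 2/0.29 − 1 = 5.897; total = 17.69.
q = σ(T₁⁴ − T₂⁴) / 17.69 = 5.67×10⁻⁸ × 4.99×10^12 / 17.69 = 16000 W/m².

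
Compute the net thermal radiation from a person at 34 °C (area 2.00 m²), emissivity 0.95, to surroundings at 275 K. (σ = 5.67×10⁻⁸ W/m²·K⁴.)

Q ≈ 341 W

Convert: 34 °C = 307 K.
Q = εσA(T⁴ − T_s⁴). T⁴ − T_s⁴ = (307)⁴ − (275)⁴ = 8.88×10^9 − 5.72×10^9 = 3.16×10^9 K⁴.
Q = 0.95 × 5.67×10⁻⁸ × 2.00 × 3.16×10^9 = 341 W.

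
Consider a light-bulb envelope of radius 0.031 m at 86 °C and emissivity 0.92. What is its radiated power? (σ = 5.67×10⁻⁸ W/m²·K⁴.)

A = 4πr² = 4π × (0.031)² = 0.0121 m².
86 °C = 359 K.
Stefan–Boltzmann: P = εσAT⁴ = 0.92 × 5.67×10⁻⁸ × 0.0121 × (359)⁴ = 0.92 × 5.67×10⁻⁸ × 0.0121 × 1.66×10^10.
P = 10.5 W.

P ≈ 10.5 W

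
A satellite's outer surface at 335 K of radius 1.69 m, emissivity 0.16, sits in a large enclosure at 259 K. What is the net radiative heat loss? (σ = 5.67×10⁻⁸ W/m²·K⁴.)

A = 4πr² = 4π × (1.69)² = 35.9 m².
Q = εσA(T⁴ − T_s⁴). T⁴ − T_s⁴ = (335)⁴ − (259)⁴ = 1.26×10^10 − 4.50×10^9 = 8.09×10^9 K⁴.
Q = 0.16 × 5.67×10⁻⁸ × 35.9 × 8.09×10^9 = 2640 W.

Q ≈ 2640 W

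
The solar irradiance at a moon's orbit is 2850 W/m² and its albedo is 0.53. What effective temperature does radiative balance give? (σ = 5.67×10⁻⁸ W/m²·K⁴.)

Power absorbed = (1−a)S·πR²; power emitted = 4πR²σT⁴. Equating and cancelling πR²:
T = ((1−a)S / 4σ)^(1/4) = (1340 / (4 × 5.67×10⁻⁸))^(1/4) = (5.91×10^9)^(1/4).
T = 277 K.

T ≈ 277 K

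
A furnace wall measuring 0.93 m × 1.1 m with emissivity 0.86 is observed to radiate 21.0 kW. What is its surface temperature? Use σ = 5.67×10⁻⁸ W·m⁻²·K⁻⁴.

T ≈ 805 K

A = 0.93 × 1.1 = 1.02 m².
From P = εσAT⁴, T = (P / εσA)^(1/4) = (21000 / (0.86 × 5.67×10⁻⁸ × 1.02))^(1/4).
T = (4.21×10^11)^(1/4) = 805 K.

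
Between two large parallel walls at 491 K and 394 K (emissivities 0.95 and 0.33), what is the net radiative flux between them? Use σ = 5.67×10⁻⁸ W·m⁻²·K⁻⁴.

For two large parallel gray plates, q = σ(T₁⁴ − T₂⁴) / (1/ε₁ + 1/ε₂ − 1).
1/ε₁ + 1/ε₂ − 1 = 1/0.95 + 1/0.33 − 1 = 3.083.
T₁⁴ − T₂⁴ = 5.81×10^10 − 2.41×10^10 = 3.40×10^10 K⁴.
q = 5.67×10⁻⁸ × 3.40×10^10 / 3.083 = 626 W/m².

q ≈ 626 W/m²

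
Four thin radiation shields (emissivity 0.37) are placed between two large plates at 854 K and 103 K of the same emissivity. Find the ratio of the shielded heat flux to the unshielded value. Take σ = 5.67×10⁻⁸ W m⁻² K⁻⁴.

With N identical shields there are N+1 = 5 gaps in series, each with the same radiative resistance, so the flux falls to 1/(N+1) of its unshielded value.

ratio ≈ 0.200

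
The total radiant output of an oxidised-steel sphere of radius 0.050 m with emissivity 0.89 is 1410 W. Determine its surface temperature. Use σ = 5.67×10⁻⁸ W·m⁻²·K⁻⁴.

T ≈ 971 K

A = 4πr² = 4π × (0.050)² = 0.0314 m².
From P = εσAT⁴, T = (P / εσA)^(1/4) = (1410 / (0.89 × 5.67×10⁻⁸ × 0.0314))^(1/4).
T = (8.89×10^11)^(1/4) = 971 K.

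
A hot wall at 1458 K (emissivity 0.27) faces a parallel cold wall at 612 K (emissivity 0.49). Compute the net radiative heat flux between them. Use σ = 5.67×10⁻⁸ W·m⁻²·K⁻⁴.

For two large parallel gray plates, q = σ(T₁⁴ − T₂⁴) / (1/ε₁ + 1/ε₂ − 1).
1/ε₁ + 1/ε₂ − 1 = 1/0.27 + 1/0.49 − 1 = 4.745.
T₁⁴ − T₂⁴ = 4.52×10^12 − 1.40×10^11 = 4.38×10^12 K⁴.
q = 5.67×10⁻⁸ × 4.38×10^12 / 4.745 = 52300 W/m².

q ≈ 52300 W/m²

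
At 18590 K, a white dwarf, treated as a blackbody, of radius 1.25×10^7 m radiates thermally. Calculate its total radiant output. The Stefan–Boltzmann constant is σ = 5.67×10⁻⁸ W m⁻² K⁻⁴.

P ≈ 1.33×10^25 W

A = 4πr² = 4π × (1.25×10^7)² = 1.96×10^15 m².
P = σAT⁴ = 5.67×10⁻⁸ × 1.96×10^15 × (18590)⁴ = 5.67×10⁻⁸ × 1.96×10^15 × 1.19×10^17.
P = 1.33×10^25 W.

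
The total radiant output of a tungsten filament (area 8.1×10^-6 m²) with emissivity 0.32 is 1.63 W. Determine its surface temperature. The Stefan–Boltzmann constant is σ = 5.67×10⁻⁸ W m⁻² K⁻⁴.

From P = εσAT⁴, T = (P / εσA)^(1/4) = (1.63 / (0.32 × 5.67×10⁻⁸ × 8.10×10^-6))^(1/4).
T = (1.11×10^13)^(1/4) = 1820 K.

T ≈ 1820 K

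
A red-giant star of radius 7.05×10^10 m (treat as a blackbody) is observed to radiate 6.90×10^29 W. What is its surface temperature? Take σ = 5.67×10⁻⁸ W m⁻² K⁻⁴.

T ≈ 3740 K

A = 4πr² = 4π × (7.05×10^10)² = 6.25×10^22 m².
From P = σAT⁴, T = (P / σA)^(1/4) = (6.90×10^29 / (5.67×10⁻⁸ × 6.25×10^22))^(1/4).
T = (1.95×10^14)^(1/4) = 3740 K.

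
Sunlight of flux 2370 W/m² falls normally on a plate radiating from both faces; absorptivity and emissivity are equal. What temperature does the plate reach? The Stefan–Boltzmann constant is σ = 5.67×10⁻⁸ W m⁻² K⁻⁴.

Absorbed flux αS = emitted flux 2εσT⁴ per unit area; with α = ε this gives T = (S/2σ)^(1/4).
T = (2370 / (2 × 5.67×10⁻⁸))^(1/4) = (2.09×10^10)^(1/4).
T = 380 K.

T ≈ 380 K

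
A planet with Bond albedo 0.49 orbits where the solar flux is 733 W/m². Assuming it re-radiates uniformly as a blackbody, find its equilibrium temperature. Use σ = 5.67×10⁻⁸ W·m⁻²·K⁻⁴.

Power absorbed = (1−a)S·πR²; power emitted = 4πR²σT⁴. Equating and cancelling πR²:
T = ((1−a)S / 4σ)^(1/4) = (374 / (4 × 5.67×10⁻⁸))^(1/4) = (1.65×10^9)^(1/4).
T = 201 K.

T ≈ 201 K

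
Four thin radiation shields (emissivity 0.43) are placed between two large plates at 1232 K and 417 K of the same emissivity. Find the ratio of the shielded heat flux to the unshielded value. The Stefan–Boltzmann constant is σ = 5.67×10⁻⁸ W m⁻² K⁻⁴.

With N identical shields there are N+1 = 5 gaps in series, each with the same radiative resistance, so the flux falls to 1/(N+1) of its unshielded value.

ratio ≈ 0.200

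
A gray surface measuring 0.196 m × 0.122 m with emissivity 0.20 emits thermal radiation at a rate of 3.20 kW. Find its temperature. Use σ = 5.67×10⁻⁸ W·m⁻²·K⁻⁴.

A = 0.196 × 0.122 = 0.0239 m².
From P = εσAT⁴, T = (P / εσA)^(1/4) = (3200 / (0.20 × 5.67×10⁻⁸ × 0.0239))^(1/4).
T = (1.18×10^13)^(1/4) = 1850 K.

T ≈ 1850 K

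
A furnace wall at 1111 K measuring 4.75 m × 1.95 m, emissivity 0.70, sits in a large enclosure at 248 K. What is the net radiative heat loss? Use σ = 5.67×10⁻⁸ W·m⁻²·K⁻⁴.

A = 4.75 × 1.95 = 9.26 m².
Q = εσA(T⁴ − T_s⁴). T⁴ − T_s⁴ = (1111)⁴ − (248)⁴ = 1.52×10^12 − 3.78×10^9 = 1.52×10^12 K⁴.
Q = 0.70 × 5.67×10⁻⁸ × 9.26 × 1.52×10^12 = 5.59×10^5 W.

Q ≈ 5.59×10^5 W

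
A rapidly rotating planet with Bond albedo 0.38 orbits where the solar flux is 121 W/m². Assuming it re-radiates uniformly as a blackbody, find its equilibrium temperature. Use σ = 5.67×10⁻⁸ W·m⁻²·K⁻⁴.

T ≈ 135 K

Power absorbed = (1−a)S·πR²; power emitted = 4πR²σT⁴. Equating and cancelling πR²:
T = ((1−a)S / 4σ)^(1/4) = (75.0 / (4 × 5.67×10⁻⁸))^(1/4) = (3.31×10^8)^(1/4).
T = 135 K.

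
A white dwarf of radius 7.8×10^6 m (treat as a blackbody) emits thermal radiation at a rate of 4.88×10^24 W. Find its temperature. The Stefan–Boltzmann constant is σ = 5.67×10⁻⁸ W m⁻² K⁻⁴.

A = 4πr² = 4π × (7.8×10^6)² = 7.65×10^14 m².
From P = σAT⁴, T = (P / σA)^(1/4) = (4.88×10^24 / (5.67×10⁻⁸ × 7.65×10^14))^(1/4).
T = (1.13×10^17)^(1/4) = 18300 K.

T ≈ 18300 K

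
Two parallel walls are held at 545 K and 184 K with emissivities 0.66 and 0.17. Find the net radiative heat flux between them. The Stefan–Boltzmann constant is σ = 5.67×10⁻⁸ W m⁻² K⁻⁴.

q ≈ 772 W/m²

For two large parallel gray plates, q = σ(T₁⁴ − T₂⁴) / (1/ε₁ + 1/ε₂ − 1).
1/ε₁ + 1/ε₂ − 1 = 1/0.66 + 1/0.17 − 1 = 6.398.
T₁⁴ − T₂⁴ = 8.82×10^10 − 1.15×10^9 = 8.71×10^10 K⁴.
q = 5.67×10⁻⁸ × 8.71×10^10 / 6.398 = 772 W/m².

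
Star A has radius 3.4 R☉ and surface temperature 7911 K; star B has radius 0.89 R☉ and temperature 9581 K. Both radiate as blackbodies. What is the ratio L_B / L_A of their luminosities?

L_B/L_A ≈ 0.147

L = 4πR²σT⁴ ∝ R²T⁴, so L_B/L_A = (0.89/3.4)² × (9581/7911)⁴ = 0.0685 × 2.15 = 0.147.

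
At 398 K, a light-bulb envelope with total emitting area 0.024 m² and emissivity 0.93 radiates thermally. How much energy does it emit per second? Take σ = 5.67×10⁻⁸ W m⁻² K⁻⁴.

P = εσAT⁴ = 0.93 × 5.67×10⁻⁸ × 0.0240 × (398)⁴ = 0.93 × 5.67×10⁻⁸ × 0.0240 × 2.51×10^10.
P = 31.8 W.

P ≈ 31.8 W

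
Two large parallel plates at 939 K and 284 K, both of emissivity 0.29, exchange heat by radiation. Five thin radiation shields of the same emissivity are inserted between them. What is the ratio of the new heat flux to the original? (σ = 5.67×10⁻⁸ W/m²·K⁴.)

ratio ≈ 0.167

With N identical shields there are N+1 = 6 gaps in series, each with the same radiative resistance, so the flux falls to 1/(N+1) of its unshielded value.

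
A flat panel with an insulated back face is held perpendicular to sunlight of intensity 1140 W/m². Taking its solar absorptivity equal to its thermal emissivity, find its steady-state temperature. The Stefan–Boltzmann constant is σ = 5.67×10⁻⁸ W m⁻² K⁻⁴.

Absorbed flux αS = emitted flux εσT⁴ (one radiating face); with α = ε, T = (S/σ)^(1/4).
T = (1140 / 5.67×10⁻⁸)^(1/4) = (2.01×10^10)^(1/4).
T = 377 K.

T ≈ 377 K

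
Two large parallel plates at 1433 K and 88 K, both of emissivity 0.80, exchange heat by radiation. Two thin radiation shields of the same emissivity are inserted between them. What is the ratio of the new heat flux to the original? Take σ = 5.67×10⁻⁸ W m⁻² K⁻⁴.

ratio ≈ 0.333

With N identical shields there are N+1 = 3 gaps in series, each with the same radiative resistance, so the flux falls to 1/(N+1) of its unshielded value.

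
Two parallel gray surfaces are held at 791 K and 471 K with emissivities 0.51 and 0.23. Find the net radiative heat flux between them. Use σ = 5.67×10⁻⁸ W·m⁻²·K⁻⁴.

For two large parallel gray plates, q = σ(T₁⁴ − T₂⁴) / (1/ε₁ + 1/ε₂ − 1).
1/ε₁ + 1/ε₂ − 1 = 1/0.51 + 1/0.23 − 1 = 5.309.
T₁⁴ − T₂⁴ = 3.91×10^11 − 4.92×10^10 = 3.42×10^11 K⁴.
q = 5.67×10⁻⁸ × 3.42×10^11 / 5.309 = 3660 W/m².

q ≈ 3660 W/m²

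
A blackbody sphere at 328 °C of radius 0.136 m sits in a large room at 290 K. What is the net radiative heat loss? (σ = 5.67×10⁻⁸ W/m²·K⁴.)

Q ≈ 1630 W

A = 4πr² = 4π × (0.136)² = 0.232 m².
Convert: 328 °C = 601 K.
Q = σA(T⁴ − T_s⁴). T⁴ − T_s⁴ = (601)⁴ − (290)⁴ = 1.30×10^11 − 7.07×10^9 = 1.23×10^11 K⁴.
Q = 5.67×10⁻⁸ × 0.232 × 1.23×10^11 = 1630 W.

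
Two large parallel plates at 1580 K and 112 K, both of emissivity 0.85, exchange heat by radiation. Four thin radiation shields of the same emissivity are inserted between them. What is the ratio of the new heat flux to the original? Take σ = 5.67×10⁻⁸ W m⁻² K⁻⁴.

ratio ≈ 0.200

With N identical shields there are N+1 = 5 gaps in series, each with the same radiative resistance, so the flux falls to 1/(N+1) of its unshielded value.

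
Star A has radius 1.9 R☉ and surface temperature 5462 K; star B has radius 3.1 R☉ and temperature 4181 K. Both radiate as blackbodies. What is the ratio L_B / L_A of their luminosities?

L = 4πR²σT⁴ ∝ R²T⁴, so L_B/L_A = (3.1/1.9)² × (4181/5462)⁴ = 2.66 × 0.343 = 0.914.

L_B/L_A ≈ 0.914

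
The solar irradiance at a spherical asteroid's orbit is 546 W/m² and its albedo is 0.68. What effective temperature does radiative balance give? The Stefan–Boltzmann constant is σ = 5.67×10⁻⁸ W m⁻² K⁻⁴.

Power absorbed = (1−a)S·πR²; power emitted = 4πR²σT⁴. Equating and cancelling πR²:
T = ((1−a)S / 4σ)^(1/4) = (175 / (4 × 5.67×10⁻⁸))^(1/4) = (7.70×10^8)^(1/4).
T = 167 K.

T ≈ 167 K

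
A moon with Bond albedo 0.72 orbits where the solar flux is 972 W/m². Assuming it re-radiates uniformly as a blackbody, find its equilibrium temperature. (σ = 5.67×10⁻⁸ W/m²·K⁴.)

T ≈ 186 K

Power absorbed = (1−a)S·πR²; power emitted = 4πR²σT⁴. Equating and cancelling πR²:
T = ((1−a)S / 4σ)^(1/4) = (272 / (4 × 5.67×10⁻⁸))^(1/4) = (1.20×10^9)^(1/4).
T = 186 K.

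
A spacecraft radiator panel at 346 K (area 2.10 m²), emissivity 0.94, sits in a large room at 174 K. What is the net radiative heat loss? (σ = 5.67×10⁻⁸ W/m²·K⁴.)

Q = εσA(T⁴ − T_s⁴). T⁴ − T_s⁴ = (346)⁴ − (174)⁴ = 1.43×10^10 − 9.17×10^8 = 1.34×10^10 K⁴.
Q = 0.94 × 5.67×10⁻⁸ × 2.10 × 1.34×10^10 = 1500 W.

Q ≈ 1500 W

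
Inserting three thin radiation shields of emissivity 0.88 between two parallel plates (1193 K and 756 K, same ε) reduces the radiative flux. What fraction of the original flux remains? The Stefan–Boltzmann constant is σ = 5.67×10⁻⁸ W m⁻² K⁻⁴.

ratio ≈ 0.250

With N identical shields there are N+1 = 4 gaps in series, each with the same radiative resistance, so the flux falls to 1/(N+1) of its unshielded value.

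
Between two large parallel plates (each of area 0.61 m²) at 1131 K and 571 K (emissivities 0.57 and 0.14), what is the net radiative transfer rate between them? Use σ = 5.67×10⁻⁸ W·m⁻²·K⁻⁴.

For two large parallel gray plates, q = σ(T₁⁴ − T₂⁴) / (1/ε₁ + 1/ε₂ − 1).
1/ε₁ + 1/ε₂ − 1 = 1/0.57 + 1/0.14 − 1 = 7.897.
T₁⁴ − T₂⁴ = 1.64×10^12 − 1.06×10^11 = 1.53×10^12 K⁴.
q = 5.67×10⁻⁸ × 1.53×10^12 / 7.897 = 11000 W/m².
Q = q·A = 11000 × 0.61 = 6700 W.

Q ≈ 6700 W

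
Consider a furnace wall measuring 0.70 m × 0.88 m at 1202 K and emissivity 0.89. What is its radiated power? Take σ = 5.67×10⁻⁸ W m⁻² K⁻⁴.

P ≈ 64900 W

A = 0.70 × 0.88 = 0.616 m².
Stefan–Boltzmann: P = εσAT⁴ = 0.89 × 5.67×10⁻⁸ × 0.616 × (1202)⁴ = 0.89 × 5.67×10⁻⁸ × 0.616 × 2.09×10^12.
P = 64900 W.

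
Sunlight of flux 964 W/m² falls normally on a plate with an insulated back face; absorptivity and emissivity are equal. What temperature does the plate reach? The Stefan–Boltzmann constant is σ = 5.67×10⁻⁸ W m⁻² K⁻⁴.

Absorbed flux αS = emitted flux εσT⁴ (one radiating face); with α = ε, T = (S/σ)^(1/4).
T = (964 / 5.67×10⁻⁸)^(1/4) = (1.70×10^10)^(1/4).
T = 361 K.

T ≈ 361 K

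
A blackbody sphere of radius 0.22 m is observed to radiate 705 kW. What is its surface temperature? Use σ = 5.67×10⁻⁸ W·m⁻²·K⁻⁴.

T ≈ 2130 K

A = 4πr² = 4π × (0.22)² = 0.608 m².
From P = σAT⁴, T = (P / σA)^(1/4) = (7.05×10^5 / (5.67×10⁻⁸ × 0.608))^(1/4).
T = (2.04×10^13)^(1/4) = 2130 K.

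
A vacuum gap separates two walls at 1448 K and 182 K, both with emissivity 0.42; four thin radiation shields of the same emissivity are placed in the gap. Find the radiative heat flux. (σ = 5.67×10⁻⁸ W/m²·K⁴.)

Each of the 5 gaps contributes resistance (2/ε − 1) = 2/0.42 − 1 = 3.762; total = 18.81.
q = σ(T₁⁴ − T₂⁴) / 18.81 = 5.67×10⁻⁸ × 4.40×10^12 / 18.81 = 13200 W/m².

q ≈ 13200 W/m²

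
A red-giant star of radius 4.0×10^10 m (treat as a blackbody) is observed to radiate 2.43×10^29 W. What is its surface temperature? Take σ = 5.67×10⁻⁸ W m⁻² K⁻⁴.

A = 4πr² = 4π × (4.0×10^10)² = 2.01×10^22 m².
From P = σAT⁴, T = (P / σA)^(1/4) = (2.43×10^29 / (5.67×10⁻⁸ × 2.01×10^22))^(1/4).
T = (2.13×10^14)^(1/4) = 3820 K.

T ≈ 3820 K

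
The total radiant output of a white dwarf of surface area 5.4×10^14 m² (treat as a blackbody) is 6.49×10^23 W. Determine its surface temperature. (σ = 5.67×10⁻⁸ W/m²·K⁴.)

From P = σAT⁴, T = (P / σA)^(1/4) = (6.49×10^23 / (5.67×10⁻⁸ × 5.40×10^14))^(1/4).
T = (2.12×10^16)^(1/4) = 12100 K.

T ≈ 12100 K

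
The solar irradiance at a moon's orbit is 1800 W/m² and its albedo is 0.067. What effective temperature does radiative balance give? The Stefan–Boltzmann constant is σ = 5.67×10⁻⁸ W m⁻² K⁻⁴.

T ≈ 293 K

Power absorbed = (1−a)S·πR²; power emitted = 4πR²σT⁴. Equating and cancelling πR²:
T = ((1−a)S / 4σ)^(1/4) = (1680 / (4 × 5.67×10⁻⁸))^(1/4) = (7.40×10^9)^(1/4).
T = 293 K.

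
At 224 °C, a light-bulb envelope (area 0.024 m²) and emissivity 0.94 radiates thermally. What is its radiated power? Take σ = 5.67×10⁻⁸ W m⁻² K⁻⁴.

224 °C = 497 K.
Stefan–Boltzmann: P = εσAT⁴ = 0.94 × 5.67×10⁻⁸ × 0.0240 × (497)⁴ = 0.94 × 5.67×10⁻⁸ × 0.0240 × 6.10×10^10.
P = 78.0 W.

P ≈ 78.0 W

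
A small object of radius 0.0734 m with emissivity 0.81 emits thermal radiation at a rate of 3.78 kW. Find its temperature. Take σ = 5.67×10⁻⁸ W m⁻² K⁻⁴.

T ≈ 1050 K

A = 4πr² = 4π × (0.0734)² = 0.0677 m².
From P = εσAT⁴, T = (P / εσA)^(1/4) = (3780 / (0.81 × 5.67×10⁻⁸ × 0.0677))^(1/4).
T = (1.22×10^12)^(1/4) = 1050 K.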